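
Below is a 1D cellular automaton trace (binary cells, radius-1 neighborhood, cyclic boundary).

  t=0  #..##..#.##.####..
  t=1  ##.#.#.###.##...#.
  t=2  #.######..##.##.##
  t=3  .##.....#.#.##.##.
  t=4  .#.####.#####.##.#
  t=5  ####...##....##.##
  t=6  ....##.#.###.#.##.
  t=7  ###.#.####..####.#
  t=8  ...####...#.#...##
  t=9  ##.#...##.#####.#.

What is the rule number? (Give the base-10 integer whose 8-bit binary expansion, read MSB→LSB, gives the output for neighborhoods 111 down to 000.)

  [7] ### => .  t=0,i=13
  [6] ##. => .  t=0,i=4
  [5] #.# => #  t=0,i=8
  [4] #.. => #  t=0,i=1
  [3] .## => #  t=0,i=3
  [2] .#. => #  t=0,i=0
  [1] ..# => .  t=0,i=2
  [0] ... => #  t=1,i=14
  bits 00111101 = 61

61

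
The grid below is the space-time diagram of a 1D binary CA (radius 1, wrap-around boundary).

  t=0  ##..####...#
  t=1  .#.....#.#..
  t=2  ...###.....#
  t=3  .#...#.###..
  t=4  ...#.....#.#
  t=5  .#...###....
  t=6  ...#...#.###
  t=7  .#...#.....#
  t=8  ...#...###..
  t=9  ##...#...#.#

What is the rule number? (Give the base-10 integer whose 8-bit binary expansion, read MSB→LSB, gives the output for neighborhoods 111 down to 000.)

65

  [7] ### => .  t=0,i=0
  [6] ##. => #  t=0,i=1
  [5] #.# => .  t=1,i=8
  [4] #.. => .  t=0,i=2
  [3] .## => .  t=0,i=4
  [2] .#. => .  t=1,i=1
  [1] ..# => .  t=0,i=3
  [0] ... => #  t=0,i=9
  bits 01000001 = 65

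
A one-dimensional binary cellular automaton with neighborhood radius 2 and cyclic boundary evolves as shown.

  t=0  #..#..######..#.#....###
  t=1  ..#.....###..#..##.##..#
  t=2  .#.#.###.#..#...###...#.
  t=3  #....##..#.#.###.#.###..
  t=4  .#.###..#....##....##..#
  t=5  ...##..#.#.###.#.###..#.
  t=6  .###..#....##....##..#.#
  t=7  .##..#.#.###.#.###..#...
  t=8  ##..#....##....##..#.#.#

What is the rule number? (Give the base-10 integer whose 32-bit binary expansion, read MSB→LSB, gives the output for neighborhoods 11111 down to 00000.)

  nb #####: next=#  (t=0,i=8, bit31=1)
  nb ####.: next=#  (t=0,i=10, bit30=1)
  nb ###.#: next=.  (t=2,i=7, bit29=0)
  nb ###..: next=.  (t=0,i=0, bit28=0)
  nb ##.##: next=#  (t=1,i=18, bit27=1)
  nb ##.#.: next=.  (t=2,i=8, bit26=0)
  nb ##..#: next=.  (t=0,i=1, bit25=0)
  nb ##...: next=#  (t=2,i=19, bit24=1)
  nb #.###: next=#  (t=2,i=5, bit23=1)
  nb #.##.: next=.  (t=1,i=19, bit22=0)
  nb #.#.#: next=.  (t=2,i=3, bit21=0)
  nb #.#..: next=#  (t=0,i=16, bit20=1)
  nb #..##: next=.  (t=0,i=5, bit19=0)
  nb #..#.: next=#  (t=0,i=2, bit18=1)
  nb #...#: next=#  (t=2,i=14, bit17=1)
  nb #....: next=.  (t=0,i=18, bit16=0)
  nb .####: next=.  (t=0,i=7, bit15=0)
  nb .###.: next=#  (t=1,i=9, bit14=1)
  nb .##.#: next=#  (t=1,i=17, bit13=1)
  nb .##..: next=.  (t=1,i=20, bit12=0)
  nb .#.##: next=.  (t=2,i=4, bit11=0)
  nb .#.#.: next=.  (t=0,i=15, bit10=0)
  nb .#..#: next=.  (t=0,i=4, bit9=0)
  nb .#...: next=#  (t=0,i=17, bit8=1)
  nb ..###: next=.  (t=0,i=6, bit7=0)
  nb ..##.: next=#  (t=1,i=16, bit6=1)
  nb ..#.#: next=.  (t=0,i=14, bit5=0)
  nb ..#..: next=.  (t=0,i=3, bit4=0)
  nb ...##: next=#  (t=0,i=20, bit3=1)
  nb ...#.: next=#  (t=2,i=21, bit2=1)
  nb ....#: next=#  (t=0,i=19, bit1=1)
  nb .....: next=#  (t=1,i=5, bit0=1)
  bits 11001001100101100110000101001111 = 3382075727

3382075727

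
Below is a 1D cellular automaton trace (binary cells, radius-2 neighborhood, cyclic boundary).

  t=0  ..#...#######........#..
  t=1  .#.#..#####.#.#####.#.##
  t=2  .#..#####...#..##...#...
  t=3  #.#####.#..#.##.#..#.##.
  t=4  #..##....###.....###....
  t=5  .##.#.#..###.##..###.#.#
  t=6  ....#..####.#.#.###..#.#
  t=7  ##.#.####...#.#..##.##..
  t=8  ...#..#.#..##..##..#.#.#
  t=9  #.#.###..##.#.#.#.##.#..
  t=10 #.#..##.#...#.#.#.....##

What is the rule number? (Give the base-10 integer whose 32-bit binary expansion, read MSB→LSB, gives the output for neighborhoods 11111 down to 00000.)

2553140133

  nb #####: next=#  (t=0,i=8, bit31=1)
  nb ####.: next=.  (t=0,i=11, bit30=0)
  nb ###.#: next=.  (t=1,i=10, bit29=0)
  nb ###..: next=#  (t=0,i=12, bit28=1)
  nb ##.##: next=#  (t=5,i=12, bit27=1)
  nb ##.#.: next=.  (t=1,i=0, bit26=0)
  nb ##..#: next=.  (t=5,i=15, bit25=0)
  nb ##...: next=.  (t=0,i=13, bit24=0)
  nb #.###: next=.  (t=1,i=14, bit23=0)
  nb #.##.: next=.  (t=1,i=22, bit22=0)
  nb #.#.#: next=#  (t=1,i=1, bit21=1)
  nb #.#..: next=.  (t=1,i=3, bit20=0)
  nb #..##: next=#  (t=1,i=5, bit19=1)
  nb #..#.: next=#  (t=3,i=10, bit18=1)
  nb #...#: next=.  (t=0,i=4, bit17=0)
  nb #....: next=#  (t=0,i=14, bit16=1)
  nb .####: next=#  (t=0,i=7, bit15=1)
  nb .###.: next=#  (t=4,i=10, bit14=1)
  nb .##.#: next=.  (t=1,i=23, bit13=0)
  nb .##..: next=#  (t=2,i=16, bit12=1)
  nb .#.##: next=.  (t=1,i=13, bit11=0)
  nb .#.#.: next=.  (t=1,i=2, bit10=0)
  nb .#..#: next=#  (t=1,i=4, bit9=1)
  nb .#...: next=#  (t=0,i=3, bit8=1)
  nb ..###: next=#  (t=0,i=6, bit7=1)
  nb ..##.: next=.  (t=2,i=15, bit6=0)
  nb ..#.#: next=#  (t=3,i=11, bit5=1)
  nb ..#..: next=.  (t=0,i=2, bit4=0)
  nb ...##: next=.  (t=0,i=5, bit3=0)
  nb ...#.: next=#  (t=0,i=1, bit2=1)
  nb ....#: next=.  (t=0,i=0, bit1=0)
  nb .....: next=#  (t=0,i=15, bit0=1)
  bits 10011000001011011101001110100101 = 2553140133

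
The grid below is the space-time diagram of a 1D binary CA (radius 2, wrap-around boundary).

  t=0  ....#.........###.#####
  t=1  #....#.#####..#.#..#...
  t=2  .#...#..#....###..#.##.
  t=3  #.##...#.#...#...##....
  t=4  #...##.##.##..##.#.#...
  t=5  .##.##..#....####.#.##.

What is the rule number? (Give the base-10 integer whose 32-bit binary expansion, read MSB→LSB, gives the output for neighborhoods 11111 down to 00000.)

  #####|.  b31=0 t=0,i=20
  ####.|.  b30=0 t=0,i=21
  ###.#|#  b29=1 t=0,i=16
  ###..|.  b28=0 t=0,i=22
  ##.##|.  b27=0 t=0,i=17
  ##.#.|#  b26=1 t=4,i=16
  ##..#|.  b25=0 t=1,i=12
  ##...|#  b24=1 t=0,i=0
  #.###|.  b23=0 t=0,i=18
  #.##.|.  b22=0 t=2,i=20
  #.#.#|.  b21=0 t=4,i=17
  #.#..|.  b20=0 t=1,i=16
  #..##|#  b19=1 t=4,i=13
  #..#.|#  b18=1 t=1,i=13
  #...#|#  b17=1 t=1,i=21
  #....|.  b16=0 t=0,i=1
  .####|#  b15=1 t=0,i=19
  .###.|.  b14=0 t=0,i=15
  .##.#|#  b13=1 t=4,i=5
  .##..|.  b12=0 t=2,i=21
  .#.##|.  b11=0 t=1,i=6
  .#.#.|#  b10=1 t=1,i=15
  .#..#|.  b9=0 t=1,i=17
  .#...|#  b8=1 t=0,i=5
  ..###|#  b7=1 t=0,i=14
  ..##.|#  b6=1 t=3,i=17
  ..#.#|#  b5=1 t=1,i=5
  ..#..|.  b4=0 t=0,i=4
  ...##|.  b3=0 t=0,i=13
  ...#.|.  b2=0 t=0,i=3
  ....#|.  b1=0 t=0,i=2
  .....|#  b0=1 t=0,i=7
  bits 00100101000011101010010111100001 = 621716961

621716961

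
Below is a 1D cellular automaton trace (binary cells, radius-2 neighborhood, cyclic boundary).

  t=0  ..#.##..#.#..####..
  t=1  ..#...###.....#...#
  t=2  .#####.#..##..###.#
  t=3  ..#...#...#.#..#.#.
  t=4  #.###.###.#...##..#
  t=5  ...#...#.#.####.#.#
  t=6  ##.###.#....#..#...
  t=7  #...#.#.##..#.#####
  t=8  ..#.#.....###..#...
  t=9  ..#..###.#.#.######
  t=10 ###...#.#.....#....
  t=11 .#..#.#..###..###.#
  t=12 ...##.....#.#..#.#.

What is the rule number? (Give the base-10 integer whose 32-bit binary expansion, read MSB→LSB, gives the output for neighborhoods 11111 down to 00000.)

101171577

  ##### -> .   bit 31 = 0  t=2,i=3
  ####. -> .   bit 30 = 0  t=0,i=15
  ###.# -> .   bit 29 = 0  t=2,i=5
  ###.. -> .   bit 28 = 0  t=0,i=16
  ##.## -> .   bit 27 = 0  t=4,i=1
  ##.#. -> #   bit 26 = 1  t=2,i=6
  ##..# -> #   bit 25 = 1  t=0,i=6
  ##... -> .   bit 24 = 0  t=0,i=17
  #.### -> .   bit 23 = 0  t=2,i=1
  #.##. -> .   bit 22 = 0  t=0,i=4
  #.#.# -> .   bit 21 = 0  t=2,i=18
  #.#.. -> .   bit 20 = 0  t=0,i=10
  #..## -> .   bit 19 = 0  t=0,i=12
  #..#. -> #   bit 18 = 1  t=0,i=7
  #...# -> #   bit 17 = 1  t=1,i=4
  #.... -> #   bit 16 = 1  t=0,i=18
  .#### -> #   bit 15 = 1  t=0,i=14
  .###. -> #   bit 14 = 1  t=1,i=7
  .##.# -> .   bit 13 = 0  t=4,i=0
  .##.. -> .   bit 12 = 0  t=0,i=5
  .#.## -> .   bit 11 = 0  t=0,i=3
  .#.#. -> .   bit 10 = 0  t=0,i=9
  .#..# -> .   bit 9 = 0  t=0,i=11
  .#... -> #   bit 8 = 1  t=1,i=3
  ..### -> .   bit 7 = 0  t=0,i=13
  ..##. -> #   bit 6 = 1  t=2,i=10
  ..#.# -> #   bit 5 = 1  t=0,i=2
  ..#.. -> #   bit 4 = 1  t=1,i=2
  ...## -> #   bit 3 = 1  t=1,i=5
  ...#. -> .   bit 2 = 0  t=0,i=1
  ....# -> .   bit 1 = 0  t=0,i=0
  ..... -> #   bit 0 = 1  t=1,i=11
  bits 00000110000001111100000101111001 = 101171577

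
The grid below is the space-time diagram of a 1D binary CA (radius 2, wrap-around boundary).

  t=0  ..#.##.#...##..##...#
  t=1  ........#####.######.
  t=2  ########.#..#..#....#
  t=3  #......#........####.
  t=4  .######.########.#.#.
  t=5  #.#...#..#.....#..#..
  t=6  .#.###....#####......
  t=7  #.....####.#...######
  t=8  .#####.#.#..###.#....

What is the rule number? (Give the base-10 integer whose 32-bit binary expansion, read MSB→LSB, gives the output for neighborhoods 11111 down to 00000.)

  [31] ##### => .  t=1,i=10
  [30] ####. => .  t=1,i=11
  [29] ###.# => #  t=1,i=12
  [28] ###.. => .  t=1,i=19
  [27] ##.## => .  t=1,i=13
  [26] ##.#. => .  t=0,i=6
  [25] ##..# => .  t=0,i=13
  [24] ##... => #  t=0,i=17
  [23] #.### => .  t=1,i=14
  [22] #.##. => .  t=0,i=4
  [21] #.#.# => .  t=4,i=17
  [20] #.#.. => .  t=0,i=7
  [19] #..## => #  t=0,i=14
  [18] #..#. => .  t=0,i=1
  [17] #...# => #  t=0,i=9
  [16] #.... => #  t=1,i=0
  [15] .#### => #  t=1,i=9
  [14] .###. => .  t=6,i=4
  [13] .##.# => .  t=0,i=5
  [12] .##.. => #  t=0,i=12
  [11] .#.## => .  t=0,i=3
  [10] .#.#. => #  t=4,i=18
  [9] .#..# => .  t=0,i=0
  [8] .#... => #  t=0,i=8
  [7] ..### => .  t=1,i=8
  [6] ..##. => #  t=0,i=11
  [5] ..#.# => .  t=0,i=2
  [4] ..#.. => .  t=0,i=20
  [3] ...## => #  t=0,i=10
  [2] ...#. => #  t=0,i=19
  [1] ....# => #  t=1,i=6
  [0] ..... => #  t=1,i=1
  bits 00100001000010111001010101001111 = 554407247

554407247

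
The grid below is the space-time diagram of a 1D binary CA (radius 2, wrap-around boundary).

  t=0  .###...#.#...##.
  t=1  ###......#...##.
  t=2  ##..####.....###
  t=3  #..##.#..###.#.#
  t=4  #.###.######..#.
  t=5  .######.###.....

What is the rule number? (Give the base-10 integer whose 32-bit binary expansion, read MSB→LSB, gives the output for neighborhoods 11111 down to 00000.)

  #####|#  b31=1 t=2,i=15
  ####.|#  b30=1 t=2,i=0
  ###.#|#  b29=1 t=3,i=11
  ###..|.  b28=0 t=0,i=3
  ##.##|#  b27=1 t=1,i=15
  ##.#.|.  b26=0 t=3,i=5
  ##..#|.  b25=0 t=0,i=15
  ##...|.  b24=0 t=0,i=4
  #.###|#  b23=1 t=1,i=0
  #.##.|.  b22=0 t=3,i=15
  #.#.#|.  b21=0 t=3,i=13
  #.#..|#  b20=1 t=0,i=9
  #..##|#  b19=1 t=0,i=0
  #..#.|.  b18=0 t=4,i=13
  #...#|.  b17=0 t=0,i=5
  #....|#  b16=1 t=1,i=4
  .####|.  b15=0 t=2,i=5
  .###.|#  b14=1 t=0,i=2
  .##.#|#  b13=1 t=1,i=14
  .##..|#  b12=1 t=0,i=14
  .#.##|#  b11=1 t=3,i=14
  .#.#.|.  b10=0 t=0,i=8
  .#..#|#  b9=1 t=3,i=7
  .#...|.  b8=0 t=0,i=10
  ..###|#  b7=1 t=0,i=1
  ..##.|#  b6=1 t=0,i=13
  ..#.#|.  b5=0 t=0,i=7
  ..#..|.  b4=0 t=1,i=9
  ...##|.  b3=0 t=0,i=12
  ...#.|.  b2=0 t=0,i=6
  ....#|#  b1=1 t=1,i=7
  .....|#  b0=1 t=1,i=5
  bits 11101000100110010111101011000011 = 3902372547

3902372547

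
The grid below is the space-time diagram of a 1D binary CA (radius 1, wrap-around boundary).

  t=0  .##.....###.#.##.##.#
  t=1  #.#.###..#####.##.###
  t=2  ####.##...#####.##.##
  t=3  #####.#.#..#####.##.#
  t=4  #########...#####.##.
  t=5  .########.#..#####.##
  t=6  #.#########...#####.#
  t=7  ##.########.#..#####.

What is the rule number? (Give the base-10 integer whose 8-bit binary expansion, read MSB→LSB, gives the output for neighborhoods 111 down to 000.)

  ###|#  b7=1 t=0,i=9
  ##.|#  b6=1 t=0,i=2
  #.#|#  b5=1 t=0,i=0
  #..|.  b4=0 t=0,i=3
  .##|.  b3=0 t=0,i=1
  .#.|#  b2=1 t=0,i=12
  ..#|.  b1=0 t=0,i=7
  ...|#  b0=1 t=0,i=4
  bits 11100101 = 229

229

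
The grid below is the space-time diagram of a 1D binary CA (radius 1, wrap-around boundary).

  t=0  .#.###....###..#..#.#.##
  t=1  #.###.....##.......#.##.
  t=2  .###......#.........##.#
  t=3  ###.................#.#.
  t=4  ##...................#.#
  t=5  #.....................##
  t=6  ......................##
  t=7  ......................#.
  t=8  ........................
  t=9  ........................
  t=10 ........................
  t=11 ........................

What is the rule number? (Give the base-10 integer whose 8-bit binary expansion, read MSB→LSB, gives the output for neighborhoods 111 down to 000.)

168

  nb ###: next=#  (t=0,i=4, bit7=1)
  nb ##.: next=.  (t=0,i=5, bit6=0)
  nb #.#: next=#  (t=0,i=0, bit5=1)
  nb #..: next=.  (t=0,i=6, bit4=0)
  nb .##: next=#  (t=0,i=3, bit3=1)
  nb .#.: next=.  (t=0,i=1, bit2=0)
  nb ..#: next=.  (t=0,i=9, bit1=0)
  nb ...: next=.  (t=0,i=7, bit0=0)
  bits 10101000 = 168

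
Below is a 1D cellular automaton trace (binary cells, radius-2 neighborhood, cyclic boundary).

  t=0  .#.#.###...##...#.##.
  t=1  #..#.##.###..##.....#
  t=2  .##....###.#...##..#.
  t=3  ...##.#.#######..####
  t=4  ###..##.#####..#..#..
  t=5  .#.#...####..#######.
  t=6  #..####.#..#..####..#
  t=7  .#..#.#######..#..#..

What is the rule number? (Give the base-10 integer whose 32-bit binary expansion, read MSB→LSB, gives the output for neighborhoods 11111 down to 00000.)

  #####|#  b31=1 t=3,i=10
  ####.|.  b30=0 t=3,i=13
  ###.#|#  b29=1 t=2,i=9
  ###..|.  b28=0 t=0,i=7
  ##.##|#  b27=1 t=1,i=7
  ##.#.|#  b26=1 t=2,i=10
  ##..#|#  b25=1 t=0,i=20
  ##...|#  b24=1 t=0,i=8
  #.###|#  b23=1 t=0,i=5
  #.##.|.  b22=0 t=0,i=18
  #.#.#|#  b21=1 t=0,i=3
  #.#..|#  b20=1 t=2,i=11
  #..##|.  b19=0 t=1,i=12
  #..#.|#  b18=1 t=0,i=0
  #...#|#  b17=1 t=0,i=9
  #....|#  b16=1 t=1,i=16
  .####|#  b15=1 t=3,i=9
  .###.|#  b14=1 t=0,i=6
  .##.#|.  b13=0 t=1,i=6
  .##..|.  b12=0 t=0,i=12
  .#.##|.  b11=0 t=0,i=4
  .#.#.|.  b10=0 t=0,i=2
  .#..#|#  b9=1 t=2,i=20
  .#...|#  b8=1 t=2,i=12
  ..###|.  b7=0 t=2,i=7
  ..##.|.  b6=0 t=0,i=11
  ..#.#|.  b5=0 t=0,i=1
  ..#..|#  b4=1 t=2,i=19
  ...##|#  b3=1 t=0,i=10
  ...#.|.  b2=0 t=0,i=15
  ....#|.  b1=0 t=1,i=18
  .....|.  b0=0 t=1,i=17
  bits 10101111101101111100001100011000 = 2948055832

2948055832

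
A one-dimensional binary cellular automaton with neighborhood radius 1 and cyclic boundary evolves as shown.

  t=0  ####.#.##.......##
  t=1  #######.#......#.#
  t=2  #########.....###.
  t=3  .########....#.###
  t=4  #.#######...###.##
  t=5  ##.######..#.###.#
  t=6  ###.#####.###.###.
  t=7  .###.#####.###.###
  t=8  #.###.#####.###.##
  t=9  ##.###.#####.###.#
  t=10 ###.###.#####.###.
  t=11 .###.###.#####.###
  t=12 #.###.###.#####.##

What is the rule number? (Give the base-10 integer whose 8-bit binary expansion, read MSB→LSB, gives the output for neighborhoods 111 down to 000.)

230

  nb ###: next=#  (t=0,i=0, bit7=1)
  nb ##.: next=#  (t=0,i=3, bit6=1)
  nb #.#: next=#  (t=0,i=4, bit5=1)
  nb #..: next=.  (t=0,i=9, bit4=0)
  nb .##: next=.  (t=0,i=7, bit3=0)
  nb .#.: next=#  (t=0,i=5, bit2=1)
  nb ..#: next=#  (t=0,i=15, bit1=1)
  nb ...: next=.  (t=0,i=10, bit0=0)
  bits 11100110 = 230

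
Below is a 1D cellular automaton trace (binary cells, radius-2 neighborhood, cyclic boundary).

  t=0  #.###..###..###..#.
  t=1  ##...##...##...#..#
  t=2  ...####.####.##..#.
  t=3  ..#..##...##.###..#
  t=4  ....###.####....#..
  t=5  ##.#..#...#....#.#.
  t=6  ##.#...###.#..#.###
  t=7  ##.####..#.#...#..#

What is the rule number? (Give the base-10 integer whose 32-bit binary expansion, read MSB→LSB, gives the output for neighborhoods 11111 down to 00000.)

3799661901

  nb #####: next=#  (t=6,i=18, bit31=1)
  nb ####.: next=#  (t=2,i=5, bit30=1)
  nb ###.#: next=#  (t=2,i=6, bit29=1)
  nb ###..: next=.  (t=0,i=4, bit28=0)
  nb ##.##: next=.  (t=2,i=7, bit27=0)
  nb ##.#.: next=.  (t=5,i=2, bit26=0)
  nb ##..#: next=#  (t=0,i=5, bit25=1)
  nb ##...: next=.  (t=1,i=2, bit24=0)
  nb #.###: next=.  (t=0,i=2, bit23=0)
  nb #.##.: next=#  (t=2,i=13, bit22=1)
  nb #.#.#: next=#  (t=0,i=0, bit21=1)
  nb #.#..: next=#  (t=5,i=3, bit20=1)
  nb #..##: next=#  (t=0,i=6, bit19=1)
  nb #..#.: next=.  (t=0,i=16, bit18=0)
  nb #...#: next=#  (t=1,i=3, bit17=1)
  nb #....: next=.  (t=2,i=0, bit16=0)
  nb .####: next=.  (t=2,i=4, bit15=0)
  nb .###.: next=.  (t=0,i=3, bit14=0)
  nb .##.#: next=#  (t=3,i=11, bit13=1)
  nb .##..: next=#  (t=1,i=6, bit12=1)
  nb .#.##: next=#  (t=0,i=1, bit11=1)
  nb .#.#.: next=#  (t=0,i=18, bit10=1)
  nb .#..#: next=.  (t=1,i=16, bit9=0)
  nb .#...: next=#  (t=2,i=18, bit8=1)
  nb ..###: next=.  (t=0,i=7, bit7=0)
  nb ..##.: next=#  (t=1,i=5, bit6=1)
  nb ..#.#: next=.  (t=0,i=17, bit5=0)
  nb ..#..: next=.  (t=1,i=15, bit4=0)
  nb ...##: next=#  (t=1,i=4, bit3=1)
  nb ...#.: next=#  (t=1,i=14, bit2=1)
  nb ....#: next=.  (t=2,i=1, bit1=0)
  nb .....: next=#  (t=4,i=0, bit0=1)
  bits 11100010011110100011110101001101 = 3799661901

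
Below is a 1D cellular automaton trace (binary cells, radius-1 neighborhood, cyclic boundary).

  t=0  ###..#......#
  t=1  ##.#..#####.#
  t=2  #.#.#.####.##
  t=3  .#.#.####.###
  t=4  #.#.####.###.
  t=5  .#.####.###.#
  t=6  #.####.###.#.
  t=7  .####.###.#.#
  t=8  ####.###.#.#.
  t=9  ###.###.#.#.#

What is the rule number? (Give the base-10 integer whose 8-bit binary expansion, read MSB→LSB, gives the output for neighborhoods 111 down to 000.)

185

  nb ###: next=#  (t=0,i=0, bit7=1)
  nb ##.: next=.  (t=0,i=2, bit6=0)
  nb #.#: next=#  (t=1,i=2, bit5=1)
  nb #..: next=#  (t=0,i=3, bit4=1)
  nb .##: next=#  (t=0,i=12, bit3=1)
  nb .#.: next=.  (t=0,i=5, bit2=0)
  nb ..#: next=.  (t=0,i=4, bit1=0)
  nb ...: next=#  (t=0,i=7, bit0=1)
  bits 10111001 = 185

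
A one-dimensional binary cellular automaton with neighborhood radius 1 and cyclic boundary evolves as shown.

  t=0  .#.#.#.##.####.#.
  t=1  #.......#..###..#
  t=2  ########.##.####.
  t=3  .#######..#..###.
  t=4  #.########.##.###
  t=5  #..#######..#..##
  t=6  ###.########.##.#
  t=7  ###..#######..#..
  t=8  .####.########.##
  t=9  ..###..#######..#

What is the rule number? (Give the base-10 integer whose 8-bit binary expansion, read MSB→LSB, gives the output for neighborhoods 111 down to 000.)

211

  ###|#  b7=1 t=0,i=11
  ##.|#  b6=1 t=0,i=8
  #.#|.  b5=0 t=0,i=2
  #..|#  b4=1 t=0,i=16
  .##|.  b3=0 t=0,i=7
  .#.|.  b2=0 t=0,i=1
  ..#|#  b1=1 t=0,i=0
  ...|#  b0=1 t=1,i=2
  bits 11010011 = 211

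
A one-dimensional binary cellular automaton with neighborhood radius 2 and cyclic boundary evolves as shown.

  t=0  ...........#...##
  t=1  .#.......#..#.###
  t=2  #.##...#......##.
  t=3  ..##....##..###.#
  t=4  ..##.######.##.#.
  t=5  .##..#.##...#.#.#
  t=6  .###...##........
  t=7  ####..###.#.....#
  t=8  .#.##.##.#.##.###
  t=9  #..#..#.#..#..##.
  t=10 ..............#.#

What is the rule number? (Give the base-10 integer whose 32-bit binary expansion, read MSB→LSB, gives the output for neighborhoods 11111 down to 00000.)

2529251786

  ##### -> #   bit 31 = 1  t=4,i=7
  ####. -> .   bit 30 = 0  t=4,i=9
  ###.# -> .   bit 29 = 0  t=1,i=16
  ###.. -> #   bit 28 = 1  t=6,i=3
  ##.## -> .   bit 27 = 0  t=4,i=4
  ##.#. -> #   bit 26 = 1  t=1,i=0
  ##..# -> #   bit 25 = 1  t=3,i=10
  ##... -> .   bit 24 = 0  t=0,i=0
  #.### -> #   bit 23 = 1  t=1,i=14
  #.##. -> #   bit 22 = 1  t=2,i=2
  #.#.# -> .   bit 21 = 0  t=2,i=0
  #.#.. -> .   bit 20 = 0  t=1,i=1
  #..## -> .   bit 19 = 0  t=3,i=1
  #..#. -> .   bit 18 = 0  t=1,i=11
  #...# -> .   bit 17 = 0  t=0,i=13
  #.... -> #   bit 16 = 1  t=0,i=1
  .#### -> .   bit 15 = 0  t=4,i=6
  .###. -> #   bit 14 = 1  t=1,i=15
  .##.# -> .   bit 13 = 0  t=2,i=15
  .##.. -> #   bit 12 = 1  t=0,i=16
  .#.## -> .   bit 11 = 0  t=1,i=13
  .#.#. -> .   bit 10 = 0  t=5,i=13
  .#..# -> .   bit 9 = 0  t=1,i=10
  .#... -> #   bit 8 = 1  t=0,i=12
  ..### -> #   bit 7 = 1  t=3,i=12
  ..##. -> #   bit 6 = 1  t=0,i=15
  ..#.# -> .   bit 5 = 0  t=1,i=12
  ..#.. -> .   bit 4 = 0  t=0,i=11
  ...## -> #   bit 3 = 1  t=0,i=14
  ...#. -> .   bit 2 = 0  t=0,i=10
  ....# -> #   bit 1 = 1  t=0,i=9
  ..... -> .   bit 0 = 0  t=0,i=2
  bits 10010110110000010101000111001010 = 2529251786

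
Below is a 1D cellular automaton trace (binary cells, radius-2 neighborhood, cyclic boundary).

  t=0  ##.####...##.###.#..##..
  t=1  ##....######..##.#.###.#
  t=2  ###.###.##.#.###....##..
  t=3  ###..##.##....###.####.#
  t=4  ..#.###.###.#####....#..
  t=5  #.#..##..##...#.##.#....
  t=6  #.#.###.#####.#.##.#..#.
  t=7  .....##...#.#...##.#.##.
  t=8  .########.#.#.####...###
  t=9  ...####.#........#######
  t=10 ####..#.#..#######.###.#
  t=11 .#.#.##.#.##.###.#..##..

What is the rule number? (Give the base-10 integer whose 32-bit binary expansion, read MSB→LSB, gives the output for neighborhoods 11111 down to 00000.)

  #####|#  b31=1 t=1,i=8
  ####.|.  b30=0 t=0,i=5
  ###.#|#  b29=1 t=0,i=15
  ###..|#  b28=1 t=0,i=6
  ##.##|.  b27=0 t=0,i=2
  ##.#.|.  b26=0 t=0,i=16
  ##..#|.  b25=0 t=0,i=22
  ##...|#  b24=1 t=0,i=7
  #.###|.  b23=0 t=0,i=3
  #.##.|#  b22=1 t=2,i=8
  #.#.#|.  b21=0 t=1,i=17
  #.#..|#  b20=1 t=0,i=17
  #..##|#  b19=1 t=0,i=19
  #..#.|#  b18=1 t=6,i=21
  #...#|#  b17=1 t=0,i=8
  #....|.  b16=0 t=1,i=3
  .####|.  b15=0 t=0,i=4
  .###.|#  b14=1 t=0,i=14
  .##.#|#  b13=1 t=0,i=1
  .##..|#  b12=1 t=0,i=21
  .#.##|.  b11=0 t=1,i=18
  .#.#.|.  b10=0 t=5,i=1
  .#..#|.  b9=0 t=0,i=18
  .#...|.  b8=0 t=4,i=22
  ..###|#  b7=1 t=1,i=6
  ..##.|#  b6=1 t=0,i=0
  ..#.#|#  b5=1 t=4,i=2
  ..#..|.  b4=0 t=4,i=21
  ...##|#  b3=1 t=0,i=9
  ...#.|.  b2=0 t=4,i=1
  ....#|#  b1=1 t=1,i=4
  .....|#  b0=1 t=7,i=1
  bits 10110001010111100111000011101011 = 2975756523

2975756523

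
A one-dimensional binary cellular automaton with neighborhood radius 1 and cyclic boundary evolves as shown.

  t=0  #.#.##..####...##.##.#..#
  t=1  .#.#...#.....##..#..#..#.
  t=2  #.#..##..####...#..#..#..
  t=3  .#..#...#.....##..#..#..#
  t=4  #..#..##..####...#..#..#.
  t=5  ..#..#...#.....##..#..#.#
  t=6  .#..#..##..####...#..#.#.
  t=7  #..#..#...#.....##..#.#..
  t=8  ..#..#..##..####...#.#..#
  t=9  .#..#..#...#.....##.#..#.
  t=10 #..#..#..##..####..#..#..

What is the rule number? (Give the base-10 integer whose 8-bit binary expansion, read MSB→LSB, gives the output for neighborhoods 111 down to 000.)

35

  [7] ### => .  t=0,i=9
  [6] ##. => .  t=0,i=0
  [5] #.# => #  t=0,i=1
  [4] #.. => .  t=0,i=6
  [3] .## => .  t=0,i=4
  [2] .#. => .  t=0,i=2
  [1] ..# => #  t=0,i=7
  [0] ... => #  t=0,i=13
  bits 00100011 = 35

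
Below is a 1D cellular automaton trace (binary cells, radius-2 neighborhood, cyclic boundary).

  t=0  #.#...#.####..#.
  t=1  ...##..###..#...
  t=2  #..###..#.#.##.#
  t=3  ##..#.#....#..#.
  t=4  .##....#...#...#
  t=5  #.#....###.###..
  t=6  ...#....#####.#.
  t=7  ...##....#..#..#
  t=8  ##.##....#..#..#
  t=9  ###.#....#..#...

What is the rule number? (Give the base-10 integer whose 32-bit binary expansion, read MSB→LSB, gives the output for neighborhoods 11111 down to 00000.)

713218385

  ##### -> .   bit 31 = 0  t=6,i=10
  ####. -> .   bit 30 = 0  t=0,i=10
  ###.# -> #   bit 29 = 1  t=5,i=9
  ###.. -> .   bit 28 = 0  t=0,i=11
  ##.## -> #   bit 27 = 1  t=2,i=14
  ##.#. -> .   bit 26 = 0  t=6,i=13
  ##..# -> #   bit 25 = 1  t=0,i=12
  ##... -> .   bit 24 = 0  t=4,i=3
  #.### -> #   bit 23 = 1  t=0,i=8
  #.##. -> .   bit 22 = 0  t=2,i=12
  #.#.# -> .   bit 21 = 0  t=0,i=0
  #.#.. -> .   bit 20 = 0  t=0,i=2
  #..## -> .   bit 19 = 0  t=1,i=6
  #..#. -> .   bit 18 = 0  t=0,i=13
  #...# -> #   bit 17 = 1  t=0,i=4
  #.... -> .   bit 16 = 0  t=1,i=14
  .#### -> #   bit 15 = 1  t=0,i=9
  .###. -> #   bit 14 = 1  t=1,i=8
  .##.# -> .   bit 13 = 0  t=2,i=13
  .##.. -> #   bit 12 = 1  t=1,i=4
  .#.## -> #   bit 11 = 1  t=0,i=7
  .#.#. -> .   bit 10 = 0  t=0,i=1
  .#..# -> .   bit 9 = 0  t=3,i=12
  .#... -> #   bit 8 = 1  t=0,i=3
  ..### -> .   bit 7 = 0  t=1,i=7
  ..##. -> #   bit 6 = 1  t=1,i=3
  ..#.# -> .   bit 5 = 0  t=0,i=6
  ..#.. -> #   bit 4 = 1  t=1,i=12
  ...## -> .   bit 3 = 0  t=1,i=2
  ...#. -> .   bit 2 = 0  t=0,i=5
  ....# -> .   bit 1 = 0  t=1,i=1
  ..... -> #   bit 0 = 1  t=1,i=0
  bits 00101010100000101101100101010001 = 713218385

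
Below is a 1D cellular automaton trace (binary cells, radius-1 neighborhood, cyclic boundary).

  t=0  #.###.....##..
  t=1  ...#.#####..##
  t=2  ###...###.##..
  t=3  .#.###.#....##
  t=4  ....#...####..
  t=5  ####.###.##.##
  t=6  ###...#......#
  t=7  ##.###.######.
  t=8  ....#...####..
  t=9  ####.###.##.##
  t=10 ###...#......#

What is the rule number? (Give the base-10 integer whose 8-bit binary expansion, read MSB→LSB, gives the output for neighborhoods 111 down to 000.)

  ### -> #   bit 7 = 1  t=0,i=3
  ##. -> .   bit 6 = 0  t=0,i=4
  #.# -> .   bit 5 = 0  t=0,i=1
  #.. -> #   bit 4 = 1  t=0,i=5
  .## -> .   bit 3 = 0  t=0,i=2
  .#. -> .   bit 2 = 0  t=0,i=0
  ..# -> #   bit 1 = 1  t=0,i=9
  ... -> #   bit 0 = 1  t=0,i=6
  bits 10010011 = 147

147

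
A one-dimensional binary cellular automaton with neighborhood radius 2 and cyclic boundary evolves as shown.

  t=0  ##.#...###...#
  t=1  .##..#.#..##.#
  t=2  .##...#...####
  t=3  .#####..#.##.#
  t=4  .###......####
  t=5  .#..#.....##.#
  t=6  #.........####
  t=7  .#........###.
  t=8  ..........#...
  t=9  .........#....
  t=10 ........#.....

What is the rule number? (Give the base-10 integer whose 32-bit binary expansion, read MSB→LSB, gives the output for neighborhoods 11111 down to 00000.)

  nb #####: next=#  (t=3,i=3, bit31=1)
  nb ####.: next=.  (t=2,i=12, bit30=0)
  nb ###.#: next=#  (t=0,i=1, bit29=1)
  nb ###..: next=.  (t=0,i=9, bit28=0)
  nb ##.##: next=.  (t=2,i=0, bit27=0)
  nb ##.#.: next=#  (t=0,i=2, bit26=1)
  nb ##..#: next=.  (t=1,i=3, bit25=0)
  nb ##...: next=#  (t=0,i=10, bit24=1)
  nb #.###: next=#  (t=3,i=1, bit23=1)
  nb #.##.: next=#  (t=1,i=1, bit22=1)
  nb #.#.#: next=#  (t=1,i=13, bit21=1)
  nb #.#..: next=.  (t=0,i=3, bit20=0)
  nb #..##: next=.  (t=1,i=9, bit19=0)
  nb #..#.: next=.  (t=1,i=4, bit18=0)
  nb #...#: next=#  (t=0,i=5, bit17=1)
  nb #....: next=.  (t=4,i=5, bit16=0)
  nb .####: next=#  (t=2,i=11, bit15=1)
  nb .###.: next=.  (t=0,i=0, bit14=0)
  nb .##.#: next=#  (t=1,i=11, bit13=1)
  nb .##..: next=#  (t=1,i=2, bit12=1)
  nb .#.##: next=.  (t=1,i=0, bit11=0)
  nb .#.#.: next=#  (t=1,i=6, bit10=1)
  nb .#..#: next=.  (t=1,i=8, bit9=0)
  nb .#...: next=.  (t=0,i=4, bit8=0)
  nb ..###: next=#  (t=0,i=7, bit7=1)
  nb ..##.: next=#  (t=1,i=10, bit6=1)
  nb ..#.#: next=.  (t=1,i=5, bit5=0)
  nb ..#..: next=.  (t=2,i=6, bit4=0)
  nb ...##: next=.  (t=0,i=6, bit3=0)
  nb ...#.: next=#  (t=2,i=5, bit2=1)
  nb ....#: next=.  (t=4,i=8, bit1=0)
  nb .....: next=.  (t=4,i=6, bit0=0)
  bits 10100101111000101011010011000100 = 2783098052

2783098052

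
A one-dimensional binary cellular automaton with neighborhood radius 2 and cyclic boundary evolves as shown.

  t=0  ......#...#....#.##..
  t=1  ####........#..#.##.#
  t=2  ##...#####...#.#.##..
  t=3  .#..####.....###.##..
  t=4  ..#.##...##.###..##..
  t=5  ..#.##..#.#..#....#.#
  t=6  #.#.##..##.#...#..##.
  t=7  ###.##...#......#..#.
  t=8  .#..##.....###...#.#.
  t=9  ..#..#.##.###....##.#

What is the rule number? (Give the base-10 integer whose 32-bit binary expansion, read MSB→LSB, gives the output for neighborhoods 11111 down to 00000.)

  ##### -> #   bit 31 = 1  t=1,i=1
  ####. -> .   bit 30 = 0  t=1,i=2
  ###.# -> .   bit 29 = 0  t=3,i=15
  ###.. -> .   bit 28 = 0  t=1,i=3
  ##.## -> .   bit 27 = 0  t=1,i=19
  ##.#. -> .   bit 26 = 0  t=6,i=10
  ##..# -> .   bit 25 = 0  t=2,i=19
  ##... -> .   bit 24 = 0  t=0,i=19
  #.### -> .   bit 23 = 0  t=1,i=20
  #.##. -> #   bit 22 = 1  t=0,i=17
  #.#.# -> #   bit 21 = 1  t=2,i=15
  #.#.. -> .   bit 20 = 0  t=5,i=10
  #..## -> .   bit 19 = 0  t=2,i=20
  #..#. -> .   bit 18 = 0  t=1,i=14
  #...# -> .   bit 17 = 0  t=0,i=8
  #.... -> #   bit 16 = 1  t=0,i=12
  .#### -> #   bit 15 = 1  t=1,i=0
  .###. -> #   bit 14 = 1  t=3,i=14
  .##.# -> #   bit 13 = 1  t=1,i=18
  .##.. -> #   bit 12 = 1  t=0,i=18
  .#.## -> .   bit 11 = 0  t=0,i=16
  .#.#. -> #   bit 10 = 1  t=2,i=14
  .#..# -> #   bit 9 = 1  t=1,i=13
  .#... -> .   bit 8 = 0  t=0,i=7
  ..### -> #   bit 7 = 1  t=2,i=5
  ..##. -> .   bit 6 = 0  t=2,i=0
  ..#.# -> #   bit 5 = 1  t=0,i=15
  ..#.. -> .   bit 4 = 0  t=0,i=6
  ...## -> #   bit 3 = 1  t=2,i=4
  ...#. -> .   bit 2 = 0  t=0,i=5
  ....# -> .   bit 1 = 0  t=0,i=4
  ..... -> #   bit 0 = 1  t=0,i=0
  bits 10000000011000011111011010101001 = 2153903785

2153903785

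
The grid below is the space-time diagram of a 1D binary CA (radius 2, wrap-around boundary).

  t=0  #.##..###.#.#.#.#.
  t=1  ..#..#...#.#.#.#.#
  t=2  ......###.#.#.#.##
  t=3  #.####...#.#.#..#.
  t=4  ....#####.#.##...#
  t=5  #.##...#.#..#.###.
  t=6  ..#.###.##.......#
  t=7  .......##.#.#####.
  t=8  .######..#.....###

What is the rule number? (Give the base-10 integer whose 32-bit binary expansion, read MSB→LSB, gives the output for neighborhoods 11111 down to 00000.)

  nb #####: next=.  (t=4,i=6, bit31=0)
  nb ####.: next=#  (t=3,i=4, bit30=1)
  nb ###.#: next=.  (t=0,i=8, bit29=0)
  nb ###..: next=#  (t=3,i=5, bit28=1)
  nb ##.##: next=#  (t=6,i=7, bit27=1)
  nb ##.#.: next=#  (t=0,i=9, bit26=1)
  nb ##..#: next=.  (t=0,i=4, bit25=0)
  nb ##...: next=#  (t=2,i=0, bit24=1)
  nb #.###: next=.  (t=3,i=2, bit23=0)
  nb #.##.: next=#  (t=0,i=2, bit22=1)
  nb #.#.#: next=.  (t=0,i=0, bit21=0)
  nb #.#..: next=#  (t=1,i=17, bit20=1)
  nb #..##: next=#  (t=0,i=5, bit19=1)
  nb #..#.: next=.  (t=1,i=1, bit18=0)
  nb #...#: next=#  (t=1,i=7, bit17=1)
  nb #....: next=.  (t=2,i=1, bit16=0)
  nb .####: next=.  (t=3,i=3, bit15=0)
  nb .###.: next=.  (t=0,i=7, bit14=0)
  nb .##.#: next=.  (t=7,i=8, bit13=0)
  nb .##..: next=.  (t=0,i=3, bit12=0)
  nb .#.##: next=.  (t=0,i=1, bit11=0)
  nb .#.#.: next=#  (t=0,i=11, bit10=1)
  nb .#..#: next=.  (t=1,i=0, bit9=0)
  nb .#...: next=#  (t=1,i=6, bit8=1)
  nb ..###: next=.  (t=0,i=6, bit7=0)
  nb ..##.: next=.  (t=7,i=7, bit6=0)
  nb ..#.#: next=.  (t=1,i=9, bit5=0)
  nb ..#..: next=.  (t=1,i=2, bit4=0)
  nb ...##: next=#  (t=2,i=5, bit3=1)
  nb ...#.: next=#  (t=1,i=8, bit2=1)
  nb ....#: next=#  (t=2,i=4, bit1=1)
  nb .....: next=#  (t=2,i=2, bit0=1)
  bits 01011101010110100000010100001111 = 1566180623

1566180623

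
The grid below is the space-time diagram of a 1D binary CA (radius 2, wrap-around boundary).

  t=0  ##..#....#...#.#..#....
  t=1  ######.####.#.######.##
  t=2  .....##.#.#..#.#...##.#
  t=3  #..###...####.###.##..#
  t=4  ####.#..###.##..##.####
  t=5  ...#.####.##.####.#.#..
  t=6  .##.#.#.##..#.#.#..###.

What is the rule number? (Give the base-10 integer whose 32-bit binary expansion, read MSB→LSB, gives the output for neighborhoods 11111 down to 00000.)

  ##### -> .   bit 31 = 0  t=1,i=0
  ####. -> .   bit 30 = 0  t=1,i=4
  ###.# -> #   bit 29 = 1  t=1,i=5
  ###.. -> #   bit 28 = 1  t=3,i=5
  ##.## -> #   bit 27 = 1  t=1,i=6
  ##.#. -> .   bit 26 = 0  t=1,i=11
  ##..# -> #   bit 25 = 1  t=0,i=2
  ##... -> .   bit 24 = 0  t=3,i=6
  #.### -> .   bit 23 = 0  t=1,i=7
  #.##. -> .   bit 22 = 0  t=3,i=18
  #.#.# -> .   bit 21 = 0  t=1,i=12
  #.#.. -> #   bit 20 = 1  t=0,i=15
  #..## -> #   bit 19 = 1  t=3,i=2
  #..#. -> #   bit 18 = 1  t=0,i=3
  #...# -> .   bit 17 = 0  t=0,i=11
  #.... -> .   bit 16 = 0  t=0,i=6
  .#### -> #   bit 15 = 1  t=1,i=8
  .###. -> .   bit 14 = 0  t=3,i=4
  .##.# -> .   bit 13 = 0  t=2,i=6
  .##.. -> #   bit 12 = 1  t=0,i=1
  .#.## -> #   bit 11 = 1  t=1,i=13
  .#.#. -> #   bit 10 = 1  t=0,i=14
  .#..# -> #   bit 9 = 1  t=0,i=16
  .#... -> #   bit 8 = 1  t=0,i=5
  ..### -> #   bit 7 = 1  t=3,i=3
  ..##. -> #   bit 6 = 1  t=0,i=0
  ..#.# -> .   bit 5 = 0  t=0,i=13
  ..#.. -> #   bit 4 = 1  t=0,i=4
  ...## -> #   bit 3 = 1  t=0,i=22
  ...#. -> #   bit 2 = 1  t=0,i=8
  ....# -> #   bit 1 = 1  t=0,i=7
  ..... -> .   bit 0 = 0  t=2,i=2
  bits 00111010000111001001111111011110 = 974954462

974954462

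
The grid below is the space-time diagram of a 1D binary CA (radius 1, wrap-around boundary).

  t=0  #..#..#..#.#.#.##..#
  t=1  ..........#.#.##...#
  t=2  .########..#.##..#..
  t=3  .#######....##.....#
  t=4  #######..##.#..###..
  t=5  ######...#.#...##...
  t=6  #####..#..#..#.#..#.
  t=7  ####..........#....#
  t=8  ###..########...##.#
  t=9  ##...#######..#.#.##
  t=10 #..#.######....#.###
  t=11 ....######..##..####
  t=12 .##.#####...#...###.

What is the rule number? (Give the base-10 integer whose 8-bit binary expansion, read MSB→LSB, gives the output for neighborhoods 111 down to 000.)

  [7] ### => #  t=2,i=2
  [6] ##. => .  t=0,i=0
  [5] #.# => #  t=0,i=10
  [4] #.. => .  t=0,i=1
  [3] .## => #  t=0,i=15
  [2] .#. => .  t=0,i=3
  [1] ..# => .  t=0,i=2
  [0] ... => #  t=1,i=1
  bits 10101001 = 169

169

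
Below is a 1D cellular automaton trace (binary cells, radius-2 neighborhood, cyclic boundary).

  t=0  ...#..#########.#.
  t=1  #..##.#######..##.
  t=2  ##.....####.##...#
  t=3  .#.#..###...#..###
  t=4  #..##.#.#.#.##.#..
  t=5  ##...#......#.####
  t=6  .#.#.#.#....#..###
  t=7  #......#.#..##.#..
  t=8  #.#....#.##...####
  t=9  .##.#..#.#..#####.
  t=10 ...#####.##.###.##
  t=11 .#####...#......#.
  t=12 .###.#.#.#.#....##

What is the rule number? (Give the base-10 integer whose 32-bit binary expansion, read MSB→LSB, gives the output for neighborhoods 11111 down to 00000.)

2522317496

  #####|#  b31=1 t=0,i=8
  ####.|.  b30=0 t=0,i=13
  ###.#|.  b29=0 t=0,i=14
  ###..|#  b28=1 t=1,i=12
  ##.##|.  b27=0 t=1,i=5
  ##.#.|#  b26=1 t=0,i=15
  ##..#|#  b25=1 t=1,i=13
  ##...|.  b24=0 t=2,i=2
  #.###|.  b23=0 t=1,i=6
  #.##.|#  b22=1 t=2,i=12
  #.#.#|.  b21=0 t=3,i=1
  #.#..|#  b20=1 t=0,i=16
  #..##|.  b19=0 t=0,i=5
  #..#.|#  b18=1 t=4,i=17
  #...#|#  b17=1 t=2,i=15
  #....|#  b16=1 t=0,i=0
  .####|#  b15=1 t=0,i=7
  .###.|.  b14=0 t=2,i=0
  .##.#|.  b13=0 t=1,i=4
  .##..|.  b12=0 t=2,i=13
  .#.##|.  b11=0 t=4,i=11
  .#.#.|.  b10=0 t=3,i=2
  .#..#|#  b9=1 t=0,i=4
  .#...|.  b8=0 t=0,i=17
  ..###|#  b7=1 t=0,i=6
  ..##.|.  b6=0 t=1,i=3
  ..#.#|#  b5=1 t=5,i=12
  ..#..|#  b4=1 t=0,i=3
  ...##|#  b3=1 t=2,i=6
  ...#.|.  b2=0 t=0,i=2
  ....#|.  b1=0 t=0,i=1
  .....|.  b0=0 t=2,i=4
  bits 10010110010101111000001010111000 = 2522317496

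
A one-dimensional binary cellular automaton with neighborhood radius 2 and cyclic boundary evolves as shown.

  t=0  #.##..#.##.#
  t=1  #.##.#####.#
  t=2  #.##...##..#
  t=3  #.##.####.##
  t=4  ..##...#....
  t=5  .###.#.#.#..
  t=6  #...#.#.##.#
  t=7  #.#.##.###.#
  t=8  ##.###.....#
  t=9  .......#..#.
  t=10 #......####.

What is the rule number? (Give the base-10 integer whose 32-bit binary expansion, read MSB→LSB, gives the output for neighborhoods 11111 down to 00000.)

  [31] ##### => #  t=1,i=7
  [30] ####. => #  t=1,i=8
  [29] ###.# => .  t=1,i=9
  [28] ###.. => .  t=8,i=5
  [27] ##.## => .  t=0,i=1
  [26] ##.#. => #  t=5,i=4
  [25] ##..# => .  t=0,i=4
  [24] ##... => .  t=2,i=4
  [23] #.### => .  t=1,i=5
  [22] #.##. => #  t=0,i=2
  [21] #.#.# => .  t=5,i=5
  [20] #.#.. => #  t=5,i=9
  [19] #..## => #  t=2,i=10
  [18] #..#. => #  t=0,i=5
  [17] #...# => #  t=2,i=5
  [16] #.... => #  t=4,i=9
  [15] .#### => .  t=1,i=6
  [14] .###. => .  t=3,i=11
  [13] .##.# => #  t=0,i=0
  [12] .##.. => #  t=0,i=3
  [11] .#.## => #  t=0,i=7
  [10] .#.#. => #  t=5,i=6
  [9] .#..# => #  t=9,i=8
  [8] .#... => .  t=4,i=8
  [7] ..### => .  t=5,i=1
  [6] ..##. => #  t=2,i=7
  [5] ..#.# => #  t=0,i=6
  [4] ..#.. => #  t=4,i=7
  [3] ...## => #  t=2,i=6
  [2] ...#. => .  t=4,i=6
  [1] ....# => .  t=4,i=0
  [0] ..... => .  t=4,i=10
  bits 11000100010111110011111001111000 = 3294576248

3294576248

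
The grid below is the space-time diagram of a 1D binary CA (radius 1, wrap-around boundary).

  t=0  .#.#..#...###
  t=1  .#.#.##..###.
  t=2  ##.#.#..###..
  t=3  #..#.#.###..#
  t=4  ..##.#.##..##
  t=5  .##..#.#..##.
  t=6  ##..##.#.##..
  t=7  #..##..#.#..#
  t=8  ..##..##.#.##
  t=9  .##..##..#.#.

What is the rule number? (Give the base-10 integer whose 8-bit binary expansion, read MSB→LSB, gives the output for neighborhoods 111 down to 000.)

  ### -> #   bit 7 = 1  t=0,i=11
  ##. -> .   bit 6 = 0  t=0,i=12
  #.# -> .   bit 5 = 0  t=0,i=0
  #.. -> .   bit 4 = 0  t=0,i=4
  .## -> #   bit 3 = 1  t=0,i=10
  .#. -> #   bit 2 = 1  t=0,i=1
  ..# -> #   bit 1 = 1  t=0,i=5
  ... -> .   bit 0 = 0  t=0,i=8
  bits 10001110 = 142

142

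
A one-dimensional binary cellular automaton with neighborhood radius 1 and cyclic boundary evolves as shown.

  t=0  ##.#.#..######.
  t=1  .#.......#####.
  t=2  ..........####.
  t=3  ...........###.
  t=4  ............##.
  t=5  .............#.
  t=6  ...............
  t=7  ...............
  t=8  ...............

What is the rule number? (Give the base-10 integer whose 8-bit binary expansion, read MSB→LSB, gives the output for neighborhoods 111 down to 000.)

  ###|#  b7=1 t=0,i=9
  ##.|#  b6=1 t=0,i=1
  #.#|.  b5=0 t=0,i=2
  #..|.  b4=0 t=0,i=6
  .##|.  b3=0 t=0,i=0
  .#.|.  b2=0 t=0,i=3
  ..#|.  b1=0 t=0,i=7
  ...|.  b0=0 t=1,i=3
  bits 11000000 = 192

192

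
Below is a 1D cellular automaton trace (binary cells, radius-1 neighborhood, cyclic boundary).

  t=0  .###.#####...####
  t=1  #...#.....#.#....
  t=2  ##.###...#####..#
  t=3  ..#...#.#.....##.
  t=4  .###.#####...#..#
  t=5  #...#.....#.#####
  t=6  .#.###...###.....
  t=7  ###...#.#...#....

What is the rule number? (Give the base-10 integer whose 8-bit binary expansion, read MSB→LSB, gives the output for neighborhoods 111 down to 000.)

  nb ###: next=.  (t=0,i=2, bit7=0)
  nb ##.: next=.  (t=0,i=3, bit6=0)
  nb #.#: next=#  (t=0,i=0, bit5=1)
  nb #..: next=#  (t=0,i=10, bit4=1)
  nb .##: next=.  (t=0,i=1, bit3=0)
  nb .#.: next=#  (t=1,i=0, bit2=1)
  nb ..#: next=#  (t=0,i=12, bit1=1)
  nb ...: next=.  (t=0,i=11, bit0=0)
  bits 00110110 = 54

54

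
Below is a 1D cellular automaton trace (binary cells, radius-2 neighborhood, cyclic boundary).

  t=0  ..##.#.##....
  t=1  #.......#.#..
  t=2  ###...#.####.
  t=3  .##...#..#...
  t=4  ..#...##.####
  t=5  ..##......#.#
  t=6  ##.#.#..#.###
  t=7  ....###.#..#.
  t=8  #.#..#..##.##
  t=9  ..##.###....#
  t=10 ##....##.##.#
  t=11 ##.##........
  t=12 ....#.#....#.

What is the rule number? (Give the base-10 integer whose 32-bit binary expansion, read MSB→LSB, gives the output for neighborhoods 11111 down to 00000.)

270128946

  #####|.  b31=0 t=6,i=12
  ####.|.  b30=0 t=2,i=10
  ###.#|.  b29=0 t=2,i=11
  ###..|#  b28=1 t=2,i=2
  ##.##|.  b27=0 t=2,i=12
  ##.#.|.  b26=0 t=0,i=4
  ##..#|.  b25=0 t=4,i=0
  ##...|.  b24=0 t=0,i=9
  #.###|.  b23=0 t=2,i=0
  #.##.|.  b22=0 t=0,i=7
  #.#.#|.  b21=0 t=0,i=5
  #.#..|#  b20=1 t=1,i=10
  #..##|#  b19=1 t=5,i=1
  #..#.|.  b18=0 t=1,i=12
  #...#|.  b17=0 t=2,i=4
  #....|#  b16=1 t=0,i=10
  .####|#  b15=1 t=2,i=9
  .###.|#  b14=1 t=2,i=1
  .##.#|.  b13=0 t=0,i=3
  .##..|#  b12=1 t=0,i=8
  .#.##|.  b11=0 t=0,i=6
  .#.#.|#  b10=1 t=1,i=9
  .#..#|#  b9=1 t=1,i=11
  .#...|#  b8=1 t=1,i=1
  ..###|.  b7=0 t=7,i=4
  ..##.|.  b6=0 t=0,i=2
  ..#.#|#  b5=1 t=1,i=8
  ..#..|#  b4=1 t=1,i=0
  ...##|.  b3=0 t=0,i=1
  ...#.|.  b2=0 t=1,i=7
  ....#|#  b1=1 t=0,i=0
  .....|.  b0=0 t=0,i=11
  bits 00010000000110011101011100110010 = 270128946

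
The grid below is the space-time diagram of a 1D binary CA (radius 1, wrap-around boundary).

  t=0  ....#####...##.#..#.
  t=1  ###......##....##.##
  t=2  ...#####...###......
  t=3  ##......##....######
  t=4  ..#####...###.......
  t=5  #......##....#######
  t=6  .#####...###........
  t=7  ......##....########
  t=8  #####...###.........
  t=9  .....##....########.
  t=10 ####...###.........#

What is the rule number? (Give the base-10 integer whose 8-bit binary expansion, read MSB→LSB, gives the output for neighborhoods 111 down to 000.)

21

  [7] ### => .  t=0,i=5
  [6] ##. => .  t=0,i=8
  [5] #.# => .  t=0,i=14
  [4] #.. => #  t=0,i=9
  [3] .## => .  t=0,i=4
  [2] .#. => #  t=0,i=15
  [1] ..# => .  t=0,i=3
  [0] ... => #  t=0,i=0
  bits 00010101 = 21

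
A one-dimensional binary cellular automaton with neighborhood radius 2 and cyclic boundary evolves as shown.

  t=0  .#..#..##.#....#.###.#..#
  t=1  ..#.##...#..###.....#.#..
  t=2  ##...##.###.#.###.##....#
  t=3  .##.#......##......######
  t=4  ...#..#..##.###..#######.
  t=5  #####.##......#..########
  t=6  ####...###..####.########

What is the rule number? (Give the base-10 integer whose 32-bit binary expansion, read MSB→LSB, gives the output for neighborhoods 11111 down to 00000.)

  ##### -> #   bit 31 = 1  t=3,i=21
  ####. -> #   bit 30 = 1  t=3,i=23
  ###.# -> .   bit 29 = 0  t=0,i=19
  ###.. -> #   bit 28 = 1  t=1,i=14
  ##.## -> .   bit 27 = 0  t=2,i=7
  ##.#. -> #   bit 26 = 1  t=0,i=9
  ##..# -> .   bit 25 = 0  t=4,i=15
  ##... -> #   bit 24 = 1  t=1,i=6
  #.### -> .   bit 23 = 0  t=0,i=17
  #.##. -> .   bit 22 = 0  t=1,i=4
  #.#.# -> #   bit 21 = 1  t=2,i=12
  #.#.. -> .   bit 20 = 0  t=0,i=1
  #..## -> .   bit 19 = 0  t=0,i=6
  #..#. -> .   bit 18 = 0  t=0,i=3
  #...# -> .   bit 17 = 0  t=1,i=7
  #.... -> #   bit 16 = 1  t=0,i=12
  .#### -> #   bit 15 = 1  t=3,i=20
  .###. -> .   bit 14 = 0  t=0,i=18
  .##.# -> .   bit 13 = 0  t=0,i=8
  .##.. -> #   bit 12 = 1  t=1,i=5
  .#.## -> .   bit 11 = 0  t=0,i=16
  .#.#. -> .   bit 10 = 0  t=0,i=0
  .#..# -> #   bit 9 = 1  t=0,i=2
  .#... -> .   bit 8 = 0  t=0,i=11
  ..### -> #   bit 7 = 1  t=1,i=12
  ..##. -> .   bit 6 = 0  t=0,i=7
  ..#.# -> .   bit 5 = 0  t=0,i=15
  ..#.. -> #   bit 4 = 1  t=0,i=4
  ...## -> #   bit 3 = 1  t=2,i=4
  ...#. -> #   bit 2 = 1  t=0,i=14
  ....# -> #   bit 1 = 1  t=0,i=13
  ..... -> .   bit 0 = 0  t=1,i=17
  bits 11010101001000011001001010011110 = 3575747230

3575747230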